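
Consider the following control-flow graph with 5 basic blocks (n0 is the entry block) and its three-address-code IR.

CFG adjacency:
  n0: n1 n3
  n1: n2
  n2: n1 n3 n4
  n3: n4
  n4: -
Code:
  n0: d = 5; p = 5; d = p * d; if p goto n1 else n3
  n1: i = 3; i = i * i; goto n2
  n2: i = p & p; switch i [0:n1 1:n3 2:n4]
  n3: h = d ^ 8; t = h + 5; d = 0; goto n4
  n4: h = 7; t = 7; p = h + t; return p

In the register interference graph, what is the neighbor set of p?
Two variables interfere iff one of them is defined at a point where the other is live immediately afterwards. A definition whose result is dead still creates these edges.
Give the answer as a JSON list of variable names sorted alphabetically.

Answer: ["d", "i"]

Analysis:
def/use:
  n0: def={d,p} ue=∅
  n1: def={i} ue=∅
  n2: def={i} ue={p}
  n3: def={d,h,t} ue={d}
  n4: def={h,p,t} ue=∅

Liveness:
  n0: in=∅ out={d,p}
  n1: in={d,p} out={d,p}
  n2: in={d,p} out={d,p}
  n3: in={d} out=∅
  n4: in=∅ out=∅

Conflict graph:
  d: {i,p}
  h: {t}
  i: {d,p}
  p: {d,i}
  t: {h}

N(p) = ["d", "i"]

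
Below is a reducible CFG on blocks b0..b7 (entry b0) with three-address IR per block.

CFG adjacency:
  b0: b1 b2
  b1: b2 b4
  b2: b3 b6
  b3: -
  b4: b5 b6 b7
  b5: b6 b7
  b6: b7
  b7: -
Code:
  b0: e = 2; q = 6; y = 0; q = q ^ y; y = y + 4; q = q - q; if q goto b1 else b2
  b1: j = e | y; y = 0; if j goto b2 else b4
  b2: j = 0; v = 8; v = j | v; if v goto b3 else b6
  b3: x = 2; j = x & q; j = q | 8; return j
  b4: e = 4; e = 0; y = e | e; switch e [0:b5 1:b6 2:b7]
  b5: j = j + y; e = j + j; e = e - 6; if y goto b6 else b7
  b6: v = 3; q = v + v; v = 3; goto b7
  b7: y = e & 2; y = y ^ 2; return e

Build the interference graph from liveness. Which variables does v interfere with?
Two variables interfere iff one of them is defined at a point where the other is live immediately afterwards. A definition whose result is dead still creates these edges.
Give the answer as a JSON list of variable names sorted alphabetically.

Block summaries:
  b0 def {e,q,y} use ∅
  b1 def {j,y} use {e,y}
  b2 def {j,v} use ∅
  b3 def {j,x} use {q}
  b4 def {e,y} use ∅
  b5 def {e,j} use {j,y}
  b6 def {q,v} use ∅
  b7 def {y} use {e}

Live sets:
  b0 li=∅ lo={e,q,y}
  b1 li={e,q,y} lo={e,j,q}
  b2 li={e,q} lo={e,q}
  b3 li={q} lo=∅
  b4 li={j} lo={e,j,y}
  b5 li={j,y} lo={e}
  b6 li={e} lo={e}
  b7 li={e} lo=∅

Interference:
  e — {j,q,v,y}
  j — {e,q,v,y}
  q — {e,j,v,x,y}
  v — {e,j,q}
  x — {q}
  y — {e,j,q}

N(v) = ["e", "j", "q"]

Answer: ["e", "j", "q"]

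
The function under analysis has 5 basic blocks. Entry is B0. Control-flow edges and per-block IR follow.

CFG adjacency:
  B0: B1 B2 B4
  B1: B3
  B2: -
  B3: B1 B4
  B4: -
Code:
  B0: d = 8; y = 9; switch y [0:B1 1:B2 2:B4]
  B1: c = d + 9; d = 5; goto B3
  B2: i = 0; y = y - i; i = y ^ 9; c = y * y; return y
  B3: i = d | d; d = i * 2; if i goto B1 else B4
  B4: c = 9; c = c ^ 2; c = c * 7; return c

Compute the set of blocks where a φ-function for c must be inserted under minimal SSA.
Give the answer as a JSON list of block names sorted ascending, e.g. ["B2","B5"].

idom tree: B1←B0 B2←B0 B3←B1 B4←B0
Dom at joins:
  B1: preds {B0,B3}: {B0} ∩ {B0,B1,B3} = {B0}; idom=B0
  B4: preds {B0,B3}: {B0} ∩ {B0,B1,B3} = {B0}; idom=B0

Frontier:
  B1←B0: walk · to B0
  B1←B3: walk B3→B1 to B0
  B4←B0: walk · to B0
  B4←B3: walk B3→B1 to B0
  B0: DF=∅
  B1: DF={B1,B4}
  B2: DF=∅
  B3: DF={B1,B4}
  B4: DF=∅

φ for c: defs {B1,B2,B4}
  DF⁺ = {B1,B4}

Answer: ["B1", "B4"]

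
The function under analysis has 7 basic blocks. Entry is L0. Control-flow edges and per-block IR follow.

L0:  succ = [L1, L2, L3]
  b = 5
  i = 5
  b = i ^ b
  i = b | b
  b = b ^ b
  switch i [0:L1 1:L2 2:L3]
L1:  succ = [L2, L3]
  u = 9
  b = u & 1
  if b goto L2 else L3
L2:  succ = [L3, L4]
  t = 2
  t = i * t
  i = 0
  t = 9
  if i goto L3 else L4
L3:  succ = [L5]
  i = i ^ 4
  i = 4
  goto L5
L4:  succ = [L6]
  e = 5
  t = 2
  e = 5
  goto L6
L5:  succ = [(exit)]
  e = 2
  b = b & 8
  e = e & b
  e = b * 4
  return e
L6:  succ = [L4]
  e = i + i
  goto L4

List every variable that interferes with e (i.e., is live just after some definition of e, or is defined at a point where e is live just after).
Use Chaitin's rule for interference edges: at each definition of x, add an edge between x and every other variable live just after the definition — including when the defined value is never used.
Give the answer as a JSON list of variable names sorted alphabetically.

def/use:
  L0: def={b,i} ue=∅
  L1: def={b,u} ue=∅
  L2: def={i,t} ue={i}
  L3: def={i} ue={i}
  L4: def={e,t} ue=∅
  L5: def={b,e} ue={b}
  L6: def={e} ue={i}

Live sets:
  live L0: ∅→{b,i}
  live L1: {i}→{b,i}
  live L2: {b,i}→{b,i}
  live L3: {b,i}→{b}
  live L4: {i}→{i}
  live L5: {b}→∅
  live L6: {i}→{i}

Interference:
  b: {e,i,t}
  e: {b,i}
  i: {b,e,t,u}
  t: {b,i}
  u: {i}

N(e) = ["b", "i"]

Answer: ["b", "i"]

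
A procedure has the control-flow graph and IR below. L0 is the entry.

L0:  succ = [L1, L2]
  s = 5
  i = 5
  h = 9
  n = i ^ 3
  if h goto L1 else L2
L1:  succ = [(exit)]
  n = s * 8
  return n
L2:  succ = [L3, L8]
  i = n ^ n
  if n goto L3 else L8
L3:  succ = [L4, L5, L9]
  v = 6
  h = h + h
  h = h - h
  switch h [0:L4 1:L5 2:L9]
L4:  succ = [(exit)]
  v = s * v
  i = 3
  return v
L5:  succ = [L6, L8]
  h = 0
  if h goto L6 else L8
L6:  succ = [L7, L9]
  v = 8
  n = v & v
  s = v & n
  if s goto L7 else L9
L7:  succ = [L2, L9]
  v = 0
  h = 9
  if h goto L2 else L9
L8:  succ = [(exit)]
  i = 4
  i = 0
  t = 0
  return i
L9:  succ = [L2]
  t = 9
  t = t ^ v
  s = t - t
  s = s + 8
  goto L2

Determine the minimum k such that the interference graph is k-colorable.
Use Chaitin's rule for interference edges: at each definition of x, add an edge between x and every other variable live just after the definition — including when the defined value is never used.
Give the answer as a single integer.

Answer: 5

Derivation:
def/use:
  L0 def {h,i,n,s} use ∅
  L1 def {n} use {s}
  L2 def {i} use {n}
  L3 def {h,v} use {h}
  L4 def {i,v} use {s,v}
  L5 def {h} use ∅
  L6 def {n,s,v} use ∅
  L7 def {h,v} use ∅
  L8 def {i,t} use ∅
  L9 def {s,t} use {v}

Live sets:
  live L0: ∅→{h,n,s}
  live L1: {s}→∅
  live L2: {h,n,s}→{h,n,s}
  live L3: {h,n,s}→{h,n,s,v}
  live L4: {s,v}→∅
  live L5: ∅→{h}
  live L6: {h}→{h,n,s,v}
  live L7: {n,s}→{h,n,s,v}
  live L8: ∅→∅
  live L9: {h,n,v}→{h,n,s}

Interference:
  h↔{i,n,s,t,v}
  i↔{h,n,s,t,v}
  n↔{h,i,s,t,v}
  s↔{h,i,n,v}
  t↔{h,i,n,v}
  v↔{h,i,n,s,t}

Chromatic number:
  lower bound: {h,i,n,s,v} mutually conflict ⇒ χ ≥ 5
  5-colouring: R0={h}  R1={i}  R2={n}  R3={v}  R4={s,t}
  χ = 5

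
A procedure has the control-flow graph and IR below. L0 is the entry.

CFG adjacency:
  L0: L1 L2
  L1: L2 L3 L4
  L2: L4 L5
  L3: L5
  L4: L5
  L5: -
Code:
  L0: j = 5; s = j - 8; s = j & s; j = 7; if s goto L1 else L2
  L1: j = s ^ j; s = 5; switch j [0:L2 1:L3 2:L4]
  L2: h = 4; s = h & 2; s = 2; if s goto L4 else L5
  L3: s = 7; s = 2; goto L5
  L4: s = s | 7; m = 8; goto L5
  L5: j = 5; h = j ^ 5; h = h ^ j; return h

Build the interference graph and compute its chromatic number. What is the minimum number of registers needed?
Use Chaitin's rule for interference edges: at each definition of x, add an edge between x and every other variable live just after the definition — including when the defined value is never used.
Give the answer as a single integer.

def/use:
  L0: def={j,s} ue=∅
  L1: def={j,s} ue={j,s}
  L2: def={h,s} ue=∅
  L3: def={s} ue=∅
  L4: def={m,s} ue={s}
  L5: def={h,j} ue=∅

Live sets:
  L0 li=∅ lo={j,s}
  L1 li={j,s} lo={s}
  L2 li=∅ lo={s}
  L3 li=∅ lo=∅
  L4 li={s} lo=∅
  L5 li=∅ lo=∅

Interfere edges:
  h↔{j}
  j↔{h,s}
  m↔∅
  s↔{j}

Colouring:
  {h,j} pairwise interfere (2-clique) ⇒ χ ≥ 2
  2-colouring: r0={j,m}  r1={h,s}
  χ = 2

Answer: 2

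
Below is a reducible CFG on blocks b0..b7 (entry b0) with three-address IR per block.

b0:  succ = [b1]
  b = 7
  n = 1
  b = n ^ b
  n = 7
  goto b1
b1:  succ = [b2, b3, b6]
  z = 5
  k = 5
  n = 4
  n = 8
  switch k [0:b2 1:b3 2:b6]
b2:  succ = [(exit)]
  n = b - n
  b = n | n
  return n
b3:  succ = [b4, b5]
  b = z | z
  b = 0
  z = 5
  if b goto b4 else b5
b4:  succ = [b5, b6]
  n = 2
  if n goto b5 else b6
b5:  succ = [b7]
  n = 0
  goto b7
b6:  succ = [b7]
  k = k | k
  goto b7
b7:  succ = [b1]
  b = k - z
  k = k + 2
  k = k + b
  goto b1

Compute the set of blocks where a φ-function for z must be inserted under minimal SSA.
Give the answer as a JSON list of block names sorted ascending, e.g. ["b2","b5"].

Answer: ["b1", "b6", "b7"]

Analysis:
idom tree: b1←b0 b2←b1 b3←b1 b4←b3 b5←b3 b6←b1 b7←b1
Dom∩ at merges:
  b1: preds {b0,b7}: {b0} ∩ {b0,b1,b7} = {b0}; idom=b0
  b5: preds {b3,b4}: {b0,b1,b3} ∩ {b0,b1,b3,b4} = {b0,b1,b3}; idom=b3
  b6: preds {b1,b4}: {b0,b1} ∩ {b0,b1,b3,b4} = {b0,b1}; idom=b1
  b7: preds {b5,b6}: {b0,b1,b3,b5} ∩ {b0,b1,b6} = {b0,b1}; idom=b1

DF derivation:
  join b1 pred b0: · stop@b0
  join b1 pred b7: b7→b1 stop@b0
  join b5 pred b3: · stop@b3
  join b5 pred b4: b4 stop@b3
  join b6 pred b1: · stop@b1
  join b6 pred b4: b4→b3 stop@b1
  join b7 pred b5: b5→b3 stop@b1
  join b7 pred b6: b6 stop@b1
  DF(b0)=∅
  DF(b1)={b1}
  DF(b2)=∅
  DF(b3)={b6,b7}
  DF(b4)={b5,b6}
  DF(b5)={b7}
  DF(b6)={b7}
  DF(b7)={b1}

φ for z: defs {b1,b3}
  DF⁺ = {b1,b6,b7}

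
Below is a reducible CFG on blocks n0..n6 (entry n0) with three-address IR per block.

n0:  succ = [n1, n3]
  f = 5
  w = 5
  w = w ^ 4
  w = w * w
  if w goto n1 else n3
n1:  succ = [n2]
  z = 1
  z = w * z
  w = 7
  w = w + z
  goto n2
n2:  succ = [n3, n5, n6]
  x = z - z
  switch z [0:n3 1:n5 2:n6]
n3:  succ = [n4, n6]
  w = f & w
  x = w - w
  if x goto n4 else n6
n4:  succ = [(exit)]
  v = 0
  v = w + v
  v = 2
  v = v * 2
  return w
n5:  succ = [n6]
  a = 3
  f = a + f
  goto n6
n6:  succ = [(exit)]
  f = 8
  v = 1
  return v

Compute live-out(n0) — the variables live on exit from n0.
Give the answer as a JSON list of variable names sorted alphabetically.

Answer: ["f", "w"]

Working:
def/use:
  n0: {f,w} / ∅
  n1: {w,z} / {w}
  n2: {x} / {z}
  n3: {w,x} / {f,w}
  n4: {v} / {w}
  n5: {a,f} / {f}
  n6: {f,v} / ∅

Live sets:
  live n0: ∅→{f,w}
  live n1: {f,w}→{f,w,z}
  live n2: {f,w,z}→{f,w}
  live n3: {f,w}→{w}
  live n4: {w}→∅
  live n5: {f}→∅
  live n6: ∅→∅

live-out(n0) = ["f", "w"]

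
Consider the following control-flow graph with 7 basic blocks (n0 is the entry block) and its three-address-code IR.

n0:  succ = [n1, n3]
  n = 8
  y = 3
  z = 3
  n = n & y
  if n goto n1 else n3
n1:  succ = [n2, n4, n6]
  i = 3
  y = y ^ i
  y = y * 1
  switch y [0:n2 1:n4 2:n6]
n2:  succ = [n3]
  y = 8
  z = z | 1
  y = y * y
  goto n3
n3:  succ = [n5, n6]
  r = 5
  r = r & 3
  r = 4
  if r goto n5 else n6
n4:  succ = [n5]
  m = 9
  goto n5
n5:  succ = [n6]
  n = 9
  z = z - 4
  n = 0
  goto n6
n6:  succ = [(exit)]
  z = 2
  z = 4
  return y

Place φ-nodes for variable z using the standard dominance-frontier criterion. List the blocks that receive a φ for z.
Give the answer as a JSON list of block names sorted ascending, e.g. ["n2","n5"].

idom tree: n1←n0 n2←n1 n3←n0 n4←n1 n5←n0 n6←n0
Dom at joins:
  n3: preds {n0,n2}: {n0} ∩ {n0,n1,n2} = {n0}; idom=n0
  n5: preds {n3,n4}: {n0,n3} ∩ {n0,n1,n4} = {n0}; idom=n0
  n6: preds {n1,n3,n5}: {n0,n1} ∩ {n0,n3} ∩ {n0,n5} = {n0}; idom=n0

Frontier:
  n3←n0: walk · to n0
  n3←n2: walk n2→n1 to n0
  n5←n3: walk n3 to n0
  n5←n4: walk n4→n1 to n0
  n6←n1: walk n1 to n0
  n6←n3: walk n3 to n0
  n6←n5: walk n5 to n0
  DF(n0)=∅
  DF(n1)={n3,n5,n6}
  DF(n2)={n3}
  DF(n3)={n5,n6}
  DF(n4)={n5}
  DF(n5)={n6}
  DF(n6)=∅

φ for z: defs {n0,n2,n5,n6}
  DF⁺ = {n3,n5,n6}

Answer: ["n3", "n5", "n6"]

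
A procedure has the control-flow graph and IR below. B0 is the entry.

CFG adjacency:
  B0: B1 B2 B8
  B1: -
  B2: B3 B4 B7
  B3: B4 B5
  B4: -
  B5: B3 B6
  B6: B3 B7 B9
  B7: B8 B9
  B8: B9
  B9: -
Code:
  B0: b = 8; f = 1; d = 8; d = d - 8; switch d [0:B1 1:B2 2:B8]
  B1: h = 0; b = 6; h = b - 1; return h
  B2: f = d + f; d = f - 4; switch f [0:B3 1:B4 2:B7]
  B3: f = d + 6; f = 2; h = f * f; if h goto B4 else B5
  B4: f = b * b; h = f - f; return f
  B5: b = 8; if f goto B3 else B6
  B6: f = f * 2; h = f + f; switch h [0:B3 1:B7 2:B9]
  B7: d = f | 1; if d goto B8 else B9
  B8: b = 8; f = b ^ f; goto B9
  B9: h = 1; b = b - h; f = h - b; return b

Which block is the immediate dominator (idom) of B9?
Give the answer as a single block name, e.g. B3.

Answer: B0

Derivation:
idom tree: B1←B0 B2←B0 B3←B2 B4←B2 B5←B3 B6←B5 B7←B2 B8←B0 B9←B0
Dom at joins:
  B3: preds {B2,B5,B6}: {B0,B2} ∩ {B0,B2,B3,B5} ∩ {B0,B2,B3,B5,B6} = {B0,B2}; idom=B2
  B4: preds {B2,B3}: {B0,B2} ∩ {B0,B2,B3} = {B0,B2}; idom=B2
  B7: preds {B2,B6}: {B0,B2} ∩ {B0,B2,B3,B5,B6} = {B0,B2}; idom=B2
  B8: preds {B0,B7}: {B0} ∩ {B0,B2,B7} = {B0}; idom=B0
  B9: preds {B6,B7,B8}: {B0,B2,B3,B5,B6} ∩ {B0,B2,B7} ∩ {B0,B8} = {B0}; idom=B0

idom(B9) = B0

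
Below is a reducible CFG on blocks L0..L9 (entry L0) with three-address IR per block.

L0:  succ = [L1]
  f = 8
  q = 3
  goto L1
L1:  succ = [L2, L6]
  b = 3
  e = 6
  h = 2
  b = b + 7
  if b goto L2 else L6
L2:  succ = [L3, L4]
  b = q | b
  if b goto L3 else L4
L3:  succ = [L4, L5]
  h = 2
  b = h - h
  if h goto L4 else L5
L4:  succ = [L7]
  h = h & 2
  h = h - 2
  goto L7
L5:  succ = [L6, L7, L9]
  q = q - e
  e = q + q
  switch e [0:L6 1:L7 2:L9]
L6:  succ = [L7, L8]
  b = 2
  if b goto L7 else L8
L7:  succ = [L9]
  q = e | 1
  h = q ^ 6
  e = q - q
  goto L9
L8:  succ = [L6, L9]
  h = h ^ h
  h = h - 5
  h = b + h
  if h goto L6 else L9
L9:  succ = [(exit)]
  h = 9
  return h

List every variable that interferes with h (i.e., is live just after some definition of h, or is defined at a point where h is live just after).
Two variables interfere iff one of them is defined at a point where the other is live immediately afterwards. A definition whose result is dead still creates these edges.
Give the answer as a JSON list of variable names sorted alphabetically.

Answer: ["b", "e", "q"]

Analysis:
Block summaries:
  L0: def={f,q} ue=∅
  L1: def={b,e,h} ue=∅
  L2: def={b} ue={b,q}
  L3: def={b,h} ue=∅
  L4: def={h} ue={h}
  L5: def={e,q} ue={e,q}
  L6: def={b} ue=∅
  L7: def={e,h,q} ue={e}
  L8: def={h} ue={b,h}
  L9: def={h} ue=∅

Live sets:
  L0: in=∅ out={q}
  L1: in={q} out={b,e,h,q}
  L2: in={b,e,h,q} out={e,h,q}
  L3: in={e,q} out={e,h,q}
  L4: in={e,h} out={e}
  L5: in={e,h,q} out={e,h}
  L6: in={e,h} out={b,e,h}
  L7: in={e} out=∅
  L8: in={b,e,h} out={e,h}
  L9: in=∅ out=∅

Interfere edges:
  b: {e,h,q}
  e: {b,h,q}
  f: ∅
  h: {b,e,q}
  q: {b,e,h}

N(h) = ["b", "e", "q"]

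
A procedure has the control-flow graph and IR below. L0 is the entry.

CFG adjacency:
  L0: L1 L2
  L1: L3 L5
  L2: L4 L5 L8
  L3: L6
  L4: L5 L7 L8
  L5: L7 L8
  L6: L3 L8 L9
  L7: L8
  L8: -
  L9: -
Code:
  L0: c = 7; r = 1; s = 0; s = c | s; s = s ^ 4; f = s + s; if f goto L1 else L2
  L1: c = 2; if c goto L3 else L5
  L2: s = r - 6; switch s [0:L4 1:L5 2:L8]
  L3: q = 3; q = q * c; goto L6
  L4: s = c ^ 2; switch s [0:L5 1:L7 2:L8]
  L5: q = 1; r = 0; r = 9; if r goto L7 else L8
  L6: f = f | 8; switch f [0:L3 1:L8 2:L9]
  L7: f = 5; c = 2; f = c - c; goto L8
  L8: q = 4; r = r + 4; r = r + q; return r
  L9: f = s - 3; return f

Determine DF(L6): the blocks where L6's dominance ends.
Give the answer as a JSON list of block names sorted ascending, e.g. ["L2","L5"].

idom tree: L1←L0 L2←L0 L3←L1 L4←L2 L5←L0 L6←L3 L7←L0 L8←L0 L9←L6
Dom at joins:
  L3: preds {L1,L6}: {L0,L1} ∩ {L0,L1,L3,L6} = {L0,L1}; idom=L1
  L5: preds {L1,L2,L4}: {L0,L1} ∩ {L0,L2} ∩ {L0,L2,L4} = {L0}; idom=L0
  L7: preds {L4,L5}: {L0,L2,L4} ∩ {L0,L5} = {L0}; idom=L0
  L8: preds {L2,L4,L5,L6,L7}: {L0,L2} ∩ {L0,L2,L4} ∩ {L0,L5} ∩ {L0,L1,L3,L6} ∩ {L0,L7} = {L0}; idom=L0

DF walk-up:
  L3←L1: walk · to L1
  L3←L6: walk L6→L3 to L1
  L5←L1: walk L1 to L0
  L5←L2: walk L2 to L0
  L5←L4: walk L4→L2 to L0
  L7←L4: walk L4→L2 to L0
  L7←L5: walk L5 to L0
  L8←L2: walk L2 to L0
  L8←L4: walk L4→L2 to L0
  L8←L5: walk L5 to L0
  L8←L6: walk L6→L3→L1 to L0
  L8←L7: walk L7 to L0
  DF(L0)=∅
  DF(L1)={L5,L8}
  DF(L2)={L5,L7,L8}
  DF(L3)={L3,L8}
  DF(L4)={L5,L7,L8}
  DF(L5)={L7,L8}
  DF(L6)={L3,L8}
  DF(L7)={L8}
  DF(L8)=∅
  DF(L9)=∅

DF(L6) = ["L3", "L8"]

Answer: ["L3", "L8"]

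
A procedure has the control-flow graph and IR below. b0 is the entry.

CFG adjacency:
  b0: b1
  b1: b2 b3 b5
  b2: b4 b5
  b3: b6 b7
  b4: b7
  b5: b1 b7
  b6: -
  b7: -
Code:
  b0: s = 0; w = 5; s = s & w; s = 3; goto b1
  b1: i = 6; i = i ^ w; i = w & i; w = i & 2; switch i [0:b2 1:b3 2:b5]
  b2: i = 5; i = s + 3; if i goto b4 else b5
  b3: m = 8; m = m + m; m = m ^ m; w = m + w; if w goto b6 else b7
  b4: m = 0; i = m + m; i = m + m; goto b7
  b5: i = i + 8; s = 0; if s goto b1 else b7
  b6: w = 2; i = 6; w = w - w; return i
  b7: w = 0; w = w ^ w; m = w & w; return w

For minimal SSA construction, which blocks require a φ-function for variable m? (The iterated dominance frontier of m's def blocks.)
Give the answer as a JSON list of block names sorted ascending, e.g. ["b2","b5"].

idom tree: b1←b0 b2←b1 b3←b1 b4←b2 b5←b1 b6←b3 b7←b1
Join-block Dom:
  b1: preds {b0,b5}: {b0} ∩ {b0,b1,b5} = {b0}; idom=b0
  b5: preds {b1,b2}: {b0,b1} ∩ {b0,b1,b2} = {b0,b1}; idom=b1
  b7: preds {b3,b4,b5}: {b0,b1,b3} ∩ {b0,b1,b2,b4} ∩ {b0,b1,b5} = {b0,b1}; idom=b1

DF walk-up:
  join b1 pred b0: · stop@b0
  join b1 pred b5: b5→b1 stop@b0
  join b5 pred b1: · stop@b1
  join b5 pred b2: b2 stop@b1
  join b7 pred b3: b3 stop@b1
  join b7 pred b4: b4→b2 stop@b1
  join b7 pred b5: b5 stop@b1
  b0: DF=∅
  b1: DF={b1}
  b2: DF={b5,b7}
  b3: DF={b7}
  b4: DF={b7}
  b5: DF={b1,b7}
  b6: DF=∅
  b7: DF=∅

φ for m: defs {b3,b4,b7}
  DF⁺ = {b7}

Answer: ["b7"]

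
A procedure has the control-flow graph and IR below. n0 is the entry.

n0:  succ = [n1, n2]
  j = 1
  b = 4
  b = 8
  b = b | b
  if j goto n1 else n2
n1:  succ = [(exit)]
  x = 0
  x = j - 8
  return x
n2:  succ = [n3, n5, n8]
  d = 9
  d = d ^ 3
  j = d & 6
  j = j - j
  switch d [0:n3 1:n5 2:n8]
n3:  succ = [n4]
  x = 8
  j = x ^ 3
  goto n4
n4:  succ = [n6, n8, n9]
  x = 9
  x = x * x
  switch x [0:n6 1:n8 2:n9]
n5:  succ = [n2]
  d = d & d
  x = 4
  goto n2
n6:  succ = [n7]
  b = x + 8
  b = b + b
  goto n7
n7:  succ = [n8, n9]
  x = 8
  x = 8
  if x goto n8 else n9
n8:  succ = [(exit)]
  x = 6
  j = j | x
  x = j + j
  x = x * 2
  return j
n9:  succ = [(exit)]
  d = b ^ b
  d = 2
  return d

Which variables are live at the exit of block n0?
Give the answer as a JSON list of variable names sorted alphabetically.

Answer: ["b", "j"]

Analysis:
Per-block:
  n0: {b,j} / ∅
  n1: {x} / {j}
  n2: {d,j} / ∅
  n3: {j,x} / ∅
  n4: {x} / ∅
  n5: {d,x} / {d}
  n6: {b} / {x}
  n7: {x} / ∅
  n8: {j,x} / {j}
  n9: {d} / {b}

Liveness:
  live n0: ∅→{b,j}
  live n1: {j}→∅
  live n2: {b}→{b,d,j}
  live n3: {b}→{b,j}
  live n4: {b,j}→{b,j,x}
  live n5: {b,d}→{b}
  live n6: {j,x}→{b,j}
  live n7: {b,j}→{b,j}
  live n8: {j}→∅
  live n9: {b}→∅

live-out(n0) = ["b", "j"]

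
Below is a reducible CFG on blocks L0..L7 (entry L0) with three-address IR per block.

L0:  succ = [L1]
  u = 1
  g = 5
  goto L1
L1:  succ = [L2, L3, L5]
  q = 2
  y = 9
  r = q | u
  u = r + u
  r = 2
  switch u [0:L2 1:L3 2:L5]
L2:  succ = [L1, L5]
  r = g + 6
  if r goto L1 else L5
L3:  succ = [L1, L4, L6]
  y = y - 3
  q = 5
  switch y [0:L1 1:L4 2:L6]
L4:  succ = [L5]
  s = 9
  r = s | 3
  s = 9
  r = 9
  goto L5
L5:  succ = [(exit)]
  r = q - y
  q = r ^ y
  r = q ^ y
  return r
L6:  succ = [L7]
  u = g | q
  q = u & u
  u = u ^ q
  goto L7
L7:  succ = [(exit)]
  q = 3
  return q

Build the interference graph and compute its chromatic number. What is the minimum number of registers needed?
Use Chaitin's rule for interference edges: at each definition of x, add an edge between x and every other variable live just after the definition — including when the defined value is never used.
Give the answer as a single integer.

Block summaries:
  L0 def {g,u} use ∅
  L1 def {q,r,u,y} use {u}
  L2 def {r} use {g}
  L3 def {q,y} use {y}
  L4 def {r,s} use ∅
  L5 def {q,r} use {q,y}
  L6 def {q,u} use {g,q}
  L7 def {q} use ∅

Live sets:
  L0 li=∅ lo={g,u}
  L1 li={g,u} lo={g,q,u,y}
  L2 li={g,q,u,y} lo={g,q,u,y}
  L3 li={g,u,y} lo={g,q,u,y}
  L4 li={q,y} lo={q,y}
  L5 li={q,y} lo=∅
  L6 li={g,q} lo=∅
  L7 li=∅ lo=∅

Interference:
  g: {q,r,u,y}
  q: {g,r,s,u,y}
  r: {g,q,u,y}
  s: {q,y}
  u: {g,q,r,y}
  y: {g,q,r,s,u}

Registers:
  clique {g,q,r,u,y} ⇒ need ≥ 5
  assign g→c2 q→c0 r→c3 s→c2 u→c4 y→c1 — no edge inside a register ⇒ χ ≤ 5
  χ = 5

Answer: 5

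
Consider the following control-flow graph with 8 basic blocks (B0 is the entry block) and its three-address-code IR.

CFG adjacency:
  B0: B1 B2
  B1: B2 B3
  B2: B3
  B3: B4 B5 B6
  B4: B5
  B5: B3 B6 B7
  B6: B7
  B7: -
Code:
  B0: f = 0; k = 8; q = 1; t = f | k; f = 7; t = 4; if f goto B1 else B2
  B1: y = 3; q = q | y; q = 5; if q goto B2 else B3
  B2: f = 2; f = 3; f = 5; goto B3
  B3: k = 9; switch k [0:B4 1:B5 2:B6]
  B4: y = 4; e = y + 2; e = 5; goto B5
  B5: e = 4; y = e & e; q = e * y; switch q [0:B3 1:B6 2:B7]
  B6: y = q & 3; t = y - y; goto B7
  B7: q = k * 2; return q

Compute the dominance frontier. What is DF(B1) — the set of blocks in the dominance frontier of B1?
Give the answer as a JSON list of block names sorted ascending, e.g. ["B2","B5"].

idom tree: B1←B0 B2←B0 B3←B0 B4←B3 B5←B3 B6←B3 B7←B3
Dom at joins:
  B2: preds {B0,B1}: {B0} ∩ {B0,B1} = {B0}; idom=B0
  B3: preds {B1,B2,B5}: {B0,B1} ∩ {B0,B2} ∩ {B0,B3,B5} = {B0}; idom=B0
  B5: preds {B3,B4}: {B0,B3} ∩ {B0,B3,B4} = {B0,B3}; idom=B3
  B6: preds {B3,B5}: {B0,B3} ∩ {B0,B3,B5} = {B0,B3}; idom=B3
  B7: preds {B5,B6}: {B0,B3,B5} ∩ {B0,B3,B6} = {B0,B3}; idom=B3

Frontier:
  join B2 pred B0: · stop@B0
  join B2 pred B1: B1 stop@B0
  join B3 pred B1: B1 stop@B0
  join B3 pred B2: B2 stop@B0
  join B3 pred B5: B5→B3 stop@B0
  join B5 pred B3: · stop@B3
  join B5 pred B4: B4 stop@B3
  join B6 pred B3: · stop@B3
  join B6 pred B5: B5 stop@B3
  join B7 pred B5: B5 stop@B3
  join B7 pred B6: B6 stop@B3
  B0: DF=∅
  B1: DF={B2,B3}
  B2: DF={B3}
  B3: DF={B3}
  B4: DF={B5}
  B5: DF={B3,B6,B7}
  B6: DF={B7}
  B7: DF=∅

DF(B1) = ["B2", "B3"]

Answer: ["B2", "B3"]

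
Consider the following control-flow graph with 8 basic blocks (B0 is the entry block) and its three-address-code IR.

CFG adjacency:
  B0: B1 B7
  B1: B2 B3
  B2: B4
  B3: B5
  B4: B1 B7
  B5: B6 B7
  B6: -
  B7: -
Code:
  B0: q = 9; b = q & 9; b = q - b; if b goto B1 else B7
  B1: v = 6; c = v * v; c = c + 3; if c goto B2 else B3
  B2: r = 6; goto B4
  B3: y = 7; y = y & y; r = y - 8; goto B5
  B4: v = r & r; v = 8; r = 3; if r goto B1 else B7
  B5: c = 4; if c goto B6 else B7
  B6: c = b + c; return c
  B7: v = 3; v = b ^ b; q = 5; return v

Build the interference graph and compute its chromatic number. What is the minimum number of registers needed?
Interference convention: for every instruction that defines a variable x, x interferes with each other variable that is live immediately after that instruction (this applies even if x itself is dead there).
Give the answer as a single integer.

Answer: 3

Derivation:
def/use:
  B0 def {b,q} use ∅
  B1 def {c,v} use ∅
  B2 def {r} use ∅
  B3 def {r,y} use ∅
  B4 def {r,v} use {r}
  B5 def {c} use ∅
  B6 def {c} use {b,c}
  B7 def {q,v} use {b}

Live sets:
  live B0: ∅→{b}
  live B1: {b}→{b}
  live B2: {b}→{b,r}
  live B3: {b}→{b}
  live B4: {b,r}→{b}
  live B5: {b}→{b,c}
  live B6: {b,c}→∅
  live B7: {b}→∅

Interference:
  b: {c,q,r,v,y}
  c: {b}
  q: {b,v}
  r: {b}
  v: {b,q}
  y: {b}

Registers:
  {b,q,v} pairwise interfere (3-clique) ⇒ χ ≥ 3
  3-colouring: R0={b}  R1={c,q,r,y}  R2={v}
  χ = 3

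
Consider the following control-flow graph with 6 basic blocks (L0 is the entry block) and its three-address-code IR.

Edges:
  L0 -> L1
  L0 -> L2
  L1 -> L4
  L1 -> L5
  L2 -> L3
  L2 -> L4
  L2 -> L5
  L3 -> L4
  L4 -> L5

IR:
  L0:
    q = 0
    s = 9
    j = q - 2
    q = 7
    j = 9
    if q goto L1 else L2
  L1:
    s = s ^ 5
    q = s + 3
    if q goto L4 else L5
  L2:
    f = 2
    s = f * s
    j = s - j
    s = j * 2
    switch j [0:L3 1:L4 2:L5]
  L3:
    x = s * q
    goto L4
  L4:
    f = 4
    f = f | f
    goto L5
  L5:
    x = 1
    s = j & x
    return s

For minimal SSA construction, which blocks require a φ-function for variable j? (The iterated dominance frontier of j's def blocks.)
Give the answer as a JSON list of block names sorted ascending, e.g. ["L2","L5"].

Answer: ["L4", "L5"]

Derivation:
idom tree: L1←L0 L2←L0 L3←L2 L4←L0 L5←L0
Dom∩ at merges:
  L4: preds {L1,L2,L3}: {L0,L1} ∩ {L0,L2} ∩ {L0,L2,L3} = {L0}; idom=L0
  L5: preds {L1,L2,L4}: {L0,L1} ∩ {L0,L2} ∩ {L0,L4} = {L0}; idom=L0

Frontier:
  join L4 pred L1: L1 stop@L0
  join L4 pred L2: L2 stop@L0
  join L4 pred L3: L3→L2 stop@L0
  join L5 pred L1: L1 stop@L0
  join L5 pred L2: L2 stop@L0
  join L5 pred L4: L4 stop@L0
  DF(L0)=∅
  DF(L1)={L4,L5}
  DF(L2)={L4,L5}
  DF(L3)={L4}
  DF(L4)={L5}
  DF(L5)=∅

φ for j: defs {L0,L2}
  DF⁺ = {L4,L5}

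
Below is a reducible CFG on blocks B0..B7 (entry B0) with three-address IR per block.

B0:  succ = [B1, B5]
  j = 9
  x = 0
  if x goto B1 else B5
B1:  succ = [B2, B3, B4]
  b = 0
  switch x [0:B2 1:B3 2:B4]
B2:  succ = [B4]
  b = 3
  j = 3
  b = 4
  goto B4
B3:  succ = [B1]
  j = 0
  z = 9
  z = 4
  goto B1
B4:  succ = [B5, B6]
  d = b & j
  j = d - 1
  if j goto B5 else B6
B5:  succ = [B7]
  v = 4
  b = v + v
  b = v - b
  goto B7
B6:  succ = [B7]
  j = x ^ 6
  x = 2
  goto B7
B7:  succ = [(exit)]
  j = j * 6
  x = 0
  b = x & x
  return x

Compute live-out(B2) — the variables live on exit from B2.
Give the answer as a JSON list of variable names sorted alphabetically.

def/use:
  B0 def {j,x} use ∅
  B1 def {b} use {x}
  B2 def {b,j} use ∅
  B3 def {j,z} use ∅
  B4 def {d,j} use {b,j}
  B5 def {b,v} use ∅
  B6 def {j,x} use {x}
  B7 def {b,j,x} use {j}

Liveness:
  B0 li=∅ lo={j,x}
  B1 li={j,x} lo={b,j,x}
  B2 li={x} lo={b,j,x}
  B3 li={x} lo={j,x}
  B4 li={b,j,x} lo={j,x}
  B5 li={j} lo={j}
  B6 li={x} lo={j}
  B7 li={j} lo=∅

live-out(B2) = ["b", "j", "x"]

Answer: ["b", "j", "x"]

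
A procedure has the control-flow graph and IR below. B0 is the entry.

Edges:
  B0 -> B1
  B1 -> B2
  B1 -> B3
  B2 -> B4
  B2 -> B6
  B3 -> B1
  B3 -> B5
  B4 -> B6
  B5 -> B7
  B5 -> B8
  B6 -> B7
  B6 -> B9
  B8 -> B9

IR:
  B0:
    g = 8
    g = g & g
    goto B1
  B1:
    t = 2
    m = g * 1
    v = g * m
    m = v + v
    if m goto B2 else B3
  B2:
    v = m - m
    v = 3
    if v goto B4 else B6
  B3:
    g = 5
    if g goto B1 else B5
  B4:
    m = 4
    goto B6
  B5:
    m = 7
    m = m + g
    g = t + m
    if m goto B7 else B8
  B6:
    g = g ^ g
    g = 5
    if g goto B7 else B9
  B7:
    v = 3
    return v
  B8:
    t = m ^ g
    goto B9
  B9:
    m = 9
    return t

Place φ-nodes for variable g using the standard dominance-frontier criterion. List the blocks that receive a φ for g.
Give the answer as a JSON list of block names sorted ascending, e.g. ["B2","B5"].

Answer: ["B1", "B7", "B9"]

Derivation:
idom tree: B1←B0 B2←B1 B3←B1 B4←B2 B5←B3 B6←B2 B7←B1 B8←B5 B9←B1
Dom at joins:
  B1: preds {B0,B3}: {B0} ∩ {B0,B1,B3} = {B0}; idom=B0
  B6: preds {B2,B4}: {B0,B1,B2} ∩ {B0,B1,B2,B4} = {B0,B1,B2}; idom=B2
  B7: preds {B5,B6}: {B0,B1,B3,B5} ∩ {B0,B1,B2,B6} = {B0,B1}; idom=B1
  B9: preds {B6,B8}: {B0,B1,B2,B6} ∩ {B0,B1,B3,B5,B8} = {B0,B1}; idom=B1

DF derivation:
  join B1 pred B0: · stop@B0
  join B1 pred B3: B3→B1 stop@B0
  join B6 pred B2: · stop@B2
  join B6 pred B4: B4 stop@B2
  join B7 pred B5: B5→B3 stop@B1
  join B7 pred B6: B6→B2 stop@B1
  join B9 pred B6: B6→B2 stop@B1
  join B9 pred B8: B8→B5→B3 stop@B1
  DF(B0)=∅
  DF(B1)={B1}
  DF(B2)={B7,B9}
  DF(B3)={B1,B7,B9}
  DF(B4)={B6}
  DF(B5)={B7,B9}
  DF(B6)={B7,B9}
  DF(B7)=∅
  DF(B8)={B9}
  DF(B9)=∅

φ for g: defs {B0,B3,B5,B6}
  DF⁺ = {B1,B7,B9}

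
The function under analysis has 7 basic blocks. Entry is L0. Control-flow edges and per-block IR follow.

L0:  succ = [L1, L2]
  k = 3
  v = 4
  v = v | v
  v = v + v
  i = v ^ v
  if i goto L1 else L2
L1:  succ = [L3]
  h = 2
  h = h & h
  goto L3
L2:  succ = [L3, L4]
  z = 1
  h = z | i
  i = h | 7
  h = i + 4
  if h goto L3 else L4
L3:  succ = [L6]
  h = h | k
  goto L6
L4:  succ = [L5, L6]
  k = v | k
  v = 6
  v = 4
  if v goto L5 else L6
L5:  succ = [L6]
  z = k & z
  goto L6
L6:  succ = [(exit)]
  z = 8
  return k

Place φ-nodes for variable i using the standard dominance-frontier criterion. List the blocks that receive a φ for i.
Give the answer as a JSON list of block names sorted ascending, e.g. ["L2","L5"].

Answer: ["L3", "L6"]

Analysis:
idom tree: L1←L0 L2←L0 L3←L0 L4←L2 L5←L4 L6←L0
Join-block Dom:
  L3: preds {L1,L2}: {L0,L1} ∩ {L0,L2} = {L0}; idom=L0
  L6: preds {L3,L4,L5}: {L0,L3} ∩ {L0,L2,L4} ∩ {L0,L2,L4,L5} = {L0}; idom=L0

DF derivation:
  L3←L1: walk L1 to L0
  L3←L2: walk L2 to L0
  L6←L3: walk L3 to L0
  L6←L4: walk L4→L2 to L0
  L6←L5: walk L5→L4→L2 to L0
  L0 → ∅
  L1 → {L3}
  L2 → {L3,L6}
  L3 → {L6}
  L4 → {L6}
  L5 → {L6}
  L6 → ∅

φ for i: defs {L0,L2}
  DF⁺ = {L3,L6}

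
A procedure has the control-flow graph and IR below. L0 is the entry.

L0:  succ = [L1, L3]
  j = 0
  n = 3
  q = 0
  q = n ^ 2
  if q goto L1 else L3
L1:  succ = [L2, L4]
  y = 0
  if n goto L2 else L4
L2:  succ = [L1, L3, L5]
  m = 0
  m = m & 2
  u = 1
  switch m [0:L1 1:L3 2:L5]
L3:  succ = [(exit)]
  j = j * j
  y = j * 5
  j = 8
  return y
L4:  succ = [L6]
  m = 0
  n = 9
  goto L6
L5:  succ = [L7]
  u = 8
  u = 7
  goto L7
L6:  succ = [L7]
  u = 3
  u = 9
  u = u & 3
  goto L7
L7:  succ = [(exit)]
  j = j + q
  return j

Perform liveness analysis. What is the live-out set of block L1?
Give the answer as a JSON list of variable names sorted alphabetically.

Answer: ["j", "n", "q"]

Derivation:
def/use:
  L0 def {j,n,q} use ∅
  L1 def {y} use {n}
  L2 def {m,u} use ∅
  L3 def {j,y} use {j}
  L4 def {m,n} use ∅
  L5 def {u} use ∅
  L6 def {u} use ∅
  L7 def {j} use {j,q}

Backward fixpoint:
  L0: in=∅ out={j,n,q}
  L1: in={j,n,q} out={j,n,q}
  L2: in={j,n,q} out={j,n,q}
  L3: in={j} out=∅
  L4: in={j,q} out={j,q}
  L5: in={j,q} out={j,q}
  L6: in={j,q} out={j,q}
  L7: in={j,q} out=∅

live-out(L1) = ["j", "n", "q"]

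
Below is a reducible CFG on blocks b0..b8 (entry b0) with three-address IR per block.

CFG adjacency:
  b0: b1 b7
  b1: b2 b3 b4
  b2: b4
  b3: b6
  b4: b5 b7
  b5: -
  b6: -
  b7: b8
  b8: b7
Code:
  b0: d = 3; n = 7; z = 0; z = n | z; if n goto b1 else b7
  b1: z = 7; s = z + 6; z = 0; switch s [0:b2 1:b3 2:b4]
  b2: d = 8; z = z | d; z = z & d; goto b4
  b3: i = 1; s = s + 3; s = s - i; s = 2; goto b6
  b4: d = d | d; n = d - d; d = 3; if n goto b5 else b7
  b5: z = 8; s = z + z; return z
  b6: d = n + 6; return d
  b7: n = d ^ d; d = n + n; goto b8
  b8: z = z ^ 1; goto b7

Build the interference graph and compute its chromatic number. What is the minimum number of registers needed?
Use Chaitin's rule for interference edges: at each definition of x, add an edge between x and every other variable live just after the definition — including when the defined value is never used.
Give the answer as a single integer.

Block summaries:
  b0 def {d,n,z} use ∅
  b1 def {s,z} use ∅
  b2 def {d,z} use {z}
  b3 def {i,s} use {s}
  b4 def {d,n} use {d}
  b5 def {s,z} use ∅
  b6 def {d} use {n}
  b7 def {d,n} use {d}
  b8 def {z} use {z}

Live sets:
  b0 li=∅ lo={d,n,z}
  b1 li={d,n} lo={d,n,s,z}
  b2 li={z} lo={d,z}
  b3 li={n,s} lo={n}
  b4 li={d,z} lo={d,z}
  b5 li=∅ lo=∅
  b6 li={n} lo=∅
  b7 li={d,z} lo={d,z}
  b8 li={d,z} lo={d,z}

Interference:
  d↔{n,s,z}
  i↔{n,s}
  n↔{d,i,s,z}
  s↔{d,i,n,z}
  z↔{d,n,s}

Colouring:
  clique {d,n,s,z} ⇒ need ≥ 4
  assign d→c2 i→c2 n→c0 s→c1 z→c3 — no edge inside a register ⇒ χ ≤ 4
  χ = 4

Answer: 4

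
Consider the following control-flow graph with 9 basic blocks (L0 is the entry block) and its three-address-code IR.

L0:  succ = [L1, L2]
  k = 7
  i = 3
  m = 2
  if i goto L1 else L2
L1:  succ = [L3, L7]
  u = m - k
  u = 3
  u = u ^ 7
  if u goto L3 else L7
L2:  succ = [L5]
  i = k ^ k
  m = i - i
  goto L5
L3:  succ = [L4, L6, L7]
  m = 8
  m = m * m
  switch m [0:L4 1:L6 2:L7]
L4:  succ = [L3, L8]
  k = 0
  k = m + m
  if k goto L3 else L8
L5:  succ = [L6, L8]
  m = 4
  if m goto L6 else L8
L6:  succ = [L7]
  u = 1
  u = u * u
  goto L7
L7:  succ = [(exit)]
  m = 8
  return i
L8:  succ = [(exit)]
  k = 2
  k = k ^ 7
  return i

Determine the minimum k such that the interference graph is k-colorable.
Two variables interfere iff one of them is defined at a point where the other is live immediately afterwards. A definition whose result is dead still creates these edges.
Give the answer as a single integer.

Answer: 3

Derivation:
Per-block:
  L0 def {i,k,m} use ∅
  L1 def {u} use {k,m}
  L2 def {i,m} use {k}
  L3 def {m} use ∅
  L4 def {k} use {m}
  L5 def {m} use ∅
  L6 def {u} use ∅
  L7 def {m} use {i}
  L8 def {k} use {i}

Backward fixpoint:
  live L0: ∅→{i,k,m}
  live L1: {i,k,m}→{i}
  live L2: {k}→{i}
  live L3: {i}→{i,m}
  live L4: {i,m}→{i}
  live L5: {i}→{i}
  live L6: {i}→{i}
  live L7: {i}→∅
  live L8: {i}→∅

Conflict graph:
  i↔{k,m,u}
  k↔{i,m}
  m↔{i,k}
  u↔{i}

Chromatic number:
  {i,k,m} pairwise interfere (3-clique) ⇒ χ ≥ 3
  3-colouring: c0={i}  c1={k,u}  c2={m}
  χ = 3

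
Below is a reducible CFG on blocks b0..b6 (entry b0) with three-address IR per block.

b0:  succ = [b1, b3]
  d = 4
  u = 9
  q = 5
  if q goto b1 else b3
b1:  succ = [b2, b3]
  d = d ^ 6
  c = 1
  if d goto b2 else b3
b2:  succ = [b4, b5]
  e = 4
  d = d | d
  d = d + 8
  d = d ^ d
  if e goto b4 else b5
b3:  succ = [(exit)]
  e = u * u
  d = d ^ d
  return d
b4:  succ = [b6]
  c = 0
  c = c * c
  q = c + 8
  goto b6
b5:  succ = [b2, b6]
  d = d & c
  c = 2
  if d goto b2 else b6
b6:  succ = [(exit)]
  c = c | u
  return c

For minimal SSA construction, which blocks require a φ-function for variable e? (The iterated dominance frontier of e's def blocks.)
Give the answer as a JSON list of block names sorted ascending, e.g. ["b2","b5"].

idom tree: b1←b0 b2←b1 b3←b0 b4←b2 b5←b2 b6←b2
Dom at joins:
  b2: preds {b1,b5}: {b0,b1} ∩ {b0,b1,b2,b5} = {b0,b1}; idom=b1
  b3: preds {b0,b1}: {b0} ∩ {b0,b1} = {b0}; idom=b0
  b6: preds {b4,b5}: {b0,b1,b2,b4} ∩ {b0,b1,b2,b5} = {b0,b1,b2}; idom=b2

DF derivation:
  join b2 pred b1: · stop@b1
  join b2 pred b5: b5→b2 stop@b1
  join b3 pred b0: · stop@b0
  join b3 pred b1: b1 stop@b0
  join b6 pred b4: b4 stop@b2
  join b6 pred b5: b5 stop@b2
  b0: DF=∅
  b1: DF={b3}
  b2: DF={b2}
  b3: DF=∅
  b4: DF={b6}
  b5: DF={b2,b6}
  b6: DF=∅

φ for e: defs {b2,b3}
  DF⁺ = {b2}

Answer: ["b2"]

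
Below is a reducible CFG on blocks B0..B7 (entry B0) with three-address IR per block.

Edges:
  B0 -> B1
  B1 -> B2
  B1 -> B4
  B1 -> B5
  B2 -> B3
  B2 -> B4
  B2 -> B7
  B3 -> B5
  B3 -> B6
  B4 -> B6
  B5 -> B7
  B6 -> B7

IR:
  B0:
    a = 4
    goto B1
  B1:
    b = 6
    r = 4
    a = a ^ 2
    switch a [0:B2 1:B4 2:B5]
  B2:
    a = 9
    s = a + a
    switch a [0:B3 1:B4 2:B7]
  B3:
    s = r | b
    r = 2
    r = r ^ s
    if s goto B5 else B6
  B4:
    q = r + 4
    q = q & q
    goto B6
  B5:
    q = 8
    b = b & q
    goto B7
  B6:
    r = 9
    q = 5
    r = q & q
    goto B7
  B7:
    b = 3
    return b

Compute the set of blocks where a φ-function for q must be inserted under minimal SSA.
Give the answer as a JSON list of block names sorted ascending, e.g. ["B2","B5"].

Answer: ["B6", "B7"]

Analysis:
idom tree: B1←B0 B2←B1 B3←B2 B4←B1 B5←B1 B6←B1 B7←B1
Dom at joins:
  B4: preds {B1,B2}: {B0,B1} ∩ {B0,B1,B2} = {B0,B1}; idom=B1
  B5: preds {B1,B3}: {B0,B1} ∩ {B0,B1,B2,B3} = {B0,B1}; idom=B1
  B6: preds {B3,B4}: {B0,B1,B2,B3} ∩ {B0,B1,B4} = {B0,B1}; idom=B1
  B7: preds {B2,B5,B6}: {B0,B1,B2} ∩ {B0,B1,B5} ∩ {B0,B1,B6} = {B0,B1}; idom=B1

Frontier:
  B4←B1: walk · to B1
  B4←B2: walk B2 to B1
  B5←B1: walk · to B1
  B5←B3: walk B3→B2 to B1
  B6←B3: walk B3→B2 to B1
  B6←B4: walk B4 to B1
  B7←B2: walk B2 to B1
  B7←B5: walk B5 to B1
  B7←B6: walk B6 to B1
  B0: DF=∅
  B1: DF=∅
  B2: DF={B4,B5,B6,B7}
  B3: DF={B5,B6}
  B4: DF={B6}
  B5: DF={B7}
  B6: DF={B7}
  B7: DF=∅

φ for q: defs {B4,B5,B6}
  DF⁺ = {B6,B7}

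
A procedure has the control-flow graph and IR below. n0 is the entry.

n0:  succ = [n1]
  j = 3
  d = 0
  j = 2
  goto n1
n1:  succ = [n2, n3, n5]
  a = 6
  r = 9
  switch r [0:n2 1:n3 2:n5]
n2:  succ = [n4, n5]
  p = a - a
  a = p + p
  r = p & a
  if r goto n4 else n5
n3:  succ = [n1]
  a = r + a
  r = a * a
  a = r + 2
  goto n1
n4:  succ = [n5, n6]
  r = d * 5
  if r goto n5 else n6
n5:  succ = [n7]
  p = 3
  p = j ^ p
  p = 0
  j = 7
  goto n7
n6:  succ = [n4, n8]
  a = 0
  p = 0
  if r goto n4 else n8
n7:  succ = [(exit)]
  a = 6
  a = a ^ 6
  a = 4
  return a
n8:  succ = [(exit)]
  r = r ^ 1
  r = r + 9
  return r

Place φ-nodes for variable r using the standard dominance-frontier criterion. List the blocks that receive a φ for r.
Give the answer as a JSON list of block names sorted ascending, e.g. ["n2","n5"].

Answer: ["n1", "n4", "n5"]

Working:
idom tree: n1←n0 n2←n1 n3←n1 n4←n2 n5←n1 n6←n4 n7←n5 n8←n6
Join-block Dom:
  n1: preds {n0,n3}: {n0} ∩ {n0,n1,n3} = {n0}; idom=n0
  n4: preds {n2,n6}: {n0,n1,n2} ∩ {n0,n1,n2,n4,n6} = {n0,n1,n2}; idom=n2
  n5: preds {n1,n2,n4}: {n0,n1} ∩ {n0,n1,n2} ∩ {n0,n1,n2,n4} = {n0,n1}; idom=n1

DF walk-up:
  n1←n0: walk · to n0
  n1←n3: walk n3→n1 to n0
  n4←n2: walk · to n2
  n4←n6: walk n6→n4 to n2
  n5←n1: walk · to n1
  n5←n2: walk n2 to n1
  n5←n4: walk n4→n2 to n1
  n0 → ∅
  n1 → {n1}
  n2 → {n5}
  n3 → {n1}
  n4 → {n4,n5}
  n5 → ∅
  n6 → {n4}
  n7 → ∅
  n8 → ∅

φ for r: defs {n1,n2,n3,n4,n8}
  DF⁺ = {n1,n4,n5}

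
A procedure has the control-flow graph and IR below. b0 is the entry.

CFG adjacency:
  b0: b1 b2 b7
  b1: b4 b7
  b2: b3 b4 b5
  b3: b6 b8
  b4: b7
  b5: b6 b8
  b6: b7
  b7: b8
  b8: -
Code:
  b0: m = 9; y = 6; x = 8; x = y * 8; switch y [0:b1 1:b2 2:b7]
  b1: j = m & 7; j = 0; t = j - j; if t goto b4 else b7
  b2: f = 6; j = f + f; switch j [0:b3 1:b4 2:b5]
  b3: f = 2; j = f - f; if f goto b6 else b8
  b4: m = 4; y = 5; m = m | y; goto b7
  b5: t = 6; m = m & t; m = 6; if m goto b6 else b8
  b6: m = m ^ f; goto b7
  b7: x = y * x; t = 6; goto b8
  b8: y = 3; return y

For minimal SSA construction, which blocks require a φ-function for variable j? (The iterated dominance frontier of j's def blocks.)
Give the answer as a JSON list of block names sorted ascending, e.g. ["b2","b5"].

idom tree: b1←b0 b2←b0 b3←b2 b4←b0 b5←b2 b6←b2 b7←b0 b8←b0
Join-block Dom:
  b4: preds {b1,b2}: {b0,b1} ∩ {b0,b2} = {b0}; idom=b0
  b6: preds {b3,b5}: {b0,b2,b3} ∩ {b0,b2,b5} = {b0,b2}; idom=b2
  b7: preds {b0,b1,b4,b6}: {b0} ∩ {b0,b1} ∩ {b0,b4} ∩ {b0,b2,b6} = {b0}; idom=b0
  b8: preds {b3,b5,b7}: {b0,b2,b3} ∩ {b0,b2,b5} ∩ {b0,b7} = {b0}; idom=b0

Frontier:
  join b4 pred b1: b1 stop@b0
  join b4 pred b2: b2 stop@b0
  join b6 pred b3: b3 stop@b2
  join b6 pred b5: b5 stop@b2
  join b7 pred b0: · stop@b0
  join b7 pred b1: b1 stop@b0
  join b7 pred b4: b4 stop@b0
  join b7 pred b6: b6→b2 stop@b0
  join b8 pred b3: b3→b2 stop@b0
  join b8 pred b5: b5→b2 stop@b0
  join b8 pred b7: b7 stop@b0
  DF(b0)=∅
  DF(b1)={b4,b7}
  DF(b2)={b4,b7,b8}
  DF(b3)={b6,b8}
  DF(b4)={b7}
  DF(b5)={b6,b8}
  DF(b6)={b7}
  DF(b7)={b8}
  DF(b8)=∅

φ for j: defs {b1,b2,b3}
  DF⁺ = {b4,b6,b7,b8}

Answer: ["b4", "b6", "b7", "b8"]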